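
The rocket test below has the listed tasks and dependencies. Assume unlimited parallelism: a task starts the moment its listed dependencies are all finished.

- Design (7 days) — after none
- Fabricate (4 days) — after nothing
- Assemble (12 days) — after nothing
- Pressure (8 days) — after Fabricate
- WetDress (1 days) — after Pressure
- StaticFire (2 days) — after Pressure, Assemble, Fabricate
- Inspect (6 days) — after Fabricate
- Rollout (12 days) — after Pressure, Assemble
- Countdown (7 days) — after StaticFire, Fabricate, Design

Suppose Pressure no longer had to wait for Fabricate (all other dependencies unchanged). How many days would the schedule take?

24

Original critical path: Fabricate→Pressure→Rollout = 4+8+12 = 24 ⇒ 24 days.
Without Fabricate→Pressure, Pressure's earliest start moves from 4 to 0.
After: Assemble→Rollout = 12+12 = 24 → 24 days.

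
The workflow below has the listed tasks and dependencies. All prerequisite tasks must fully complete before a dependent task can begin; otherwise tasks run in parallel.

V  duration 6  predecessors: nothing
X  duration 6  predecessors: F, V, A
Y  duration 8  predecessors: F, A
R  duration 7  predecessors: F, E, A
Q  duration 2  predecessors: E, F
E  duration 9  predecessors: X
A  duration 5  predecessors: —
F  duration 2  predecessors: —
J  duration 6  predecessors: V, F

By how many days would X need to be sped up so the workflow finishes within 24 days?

4

Current finish: 28 days; target: 24.
X is on every critical path, so each day cut from X cuts the finish by one (this holds down to a finish of 23).
Need 28 − 24 = 4 days off X → X becomes 2 days, finish becomes 24.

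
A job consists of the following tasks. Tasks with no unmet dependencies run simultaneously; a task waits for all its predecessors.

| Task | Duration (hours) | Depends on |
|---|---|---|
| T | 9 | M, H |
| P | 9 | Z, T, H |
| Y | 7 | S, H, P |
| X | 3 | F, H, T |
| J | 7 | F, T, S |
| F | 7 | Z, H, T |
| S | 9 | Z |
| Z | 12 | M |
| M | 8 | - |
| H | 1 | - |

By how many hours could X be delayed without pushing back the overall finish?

Critical path: M→Z→P→Y = 8+12+9+7 = 36, so the finish is 36 hours.
X finishes as early as 30 and must finish by 36.
Slack of X = 33 − 27 = 6 hours.

6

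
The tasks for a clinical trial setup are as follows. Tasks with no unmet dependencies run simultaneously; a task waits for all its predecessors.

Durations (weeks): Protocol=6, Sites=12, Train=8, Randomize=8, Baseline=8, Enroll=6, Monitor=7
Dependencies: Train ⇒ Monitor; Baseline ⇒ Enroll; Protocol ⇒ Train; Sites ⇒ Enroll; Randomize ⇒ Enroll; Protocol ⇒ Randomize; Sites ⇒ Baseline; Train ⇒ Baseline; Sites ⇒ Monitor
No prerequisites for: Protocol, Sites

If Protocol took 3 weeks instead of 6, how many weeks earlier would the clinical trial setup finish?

2

The binding path is Protocol→Train→Baseline→Enroll = 6+8+8+6 = 28; finish at 28 weeks.
Since Protocol is critical, the -3 change carries straight to that chain (now 25 weeks).
New critical path: Sites→Baseline→Enroll = 12+8+6 = 26 ⇒ 26 weeks.
Change in finish: 26 − 28 = -2 weeks.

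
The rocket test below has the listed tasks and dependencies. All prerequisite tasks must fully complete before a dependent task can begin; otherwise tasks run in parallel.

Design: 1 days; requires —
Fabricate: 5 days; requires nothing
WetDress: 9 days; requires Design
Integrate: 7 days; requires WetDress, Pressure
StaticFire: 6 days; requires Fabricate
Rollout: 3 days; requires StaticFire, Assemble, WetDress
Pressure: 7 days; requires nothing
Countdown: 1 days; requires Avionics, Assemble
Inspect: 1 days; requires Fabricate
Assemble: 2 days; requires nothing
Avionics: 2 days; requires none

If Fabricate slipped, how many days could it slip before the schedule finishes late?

3

Critical path: Design→WetDress→Integrate = 1+9+7 = 17, so the finish is 17 days.
Fabricate finishes as early as 5 and must finish by 8.
Slack of Fabricate = 3 − 0 = 3 days.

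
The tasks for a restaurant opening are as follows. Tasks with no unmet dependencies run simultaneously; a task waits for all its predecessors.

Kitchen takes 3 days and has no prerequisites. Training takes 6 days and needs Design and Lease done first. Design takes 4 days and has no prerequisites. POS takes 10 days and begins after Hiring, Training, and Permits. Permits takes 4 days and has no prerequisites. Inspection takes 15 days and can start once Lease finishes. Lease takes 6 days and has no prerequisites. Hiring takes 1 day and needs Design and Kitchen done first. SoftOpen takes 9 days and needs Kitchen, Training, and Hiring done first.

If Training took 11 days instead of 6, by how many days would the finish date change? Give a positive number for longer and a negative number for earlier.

5

As given, the longest chain is Lease→Training→POS = 6+6+10 = 22, so the finish is 22 days.
Since Training is critical, the +5 change carries straight to that chain (now 27 days).
No other chain overtakes it, so the finish is 27 days.
Change in finish: 27 − 22 = +5 days.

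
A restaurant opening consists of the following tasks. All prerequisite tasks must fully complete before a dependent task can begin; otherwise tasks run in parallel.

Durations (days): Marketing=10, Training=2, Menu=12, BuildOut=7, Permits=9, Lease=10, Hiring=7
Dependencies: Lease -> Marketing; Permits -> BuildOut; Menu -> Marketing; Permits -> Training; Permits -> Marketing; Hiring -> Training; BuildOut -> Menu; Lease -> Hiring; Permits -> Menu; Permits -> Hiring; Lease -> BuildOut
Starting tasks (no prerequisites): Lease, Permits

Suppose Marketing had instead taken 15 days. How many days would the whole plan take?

Actual critical path: Lease→BuildOut→Menu→Marketing = 10+7+12+10 = 39 ⇒ 39 days.
Marketing is on the critical path; changing it to 15 makes that path 44 days.
That remains the longest chain; total 44 days.

44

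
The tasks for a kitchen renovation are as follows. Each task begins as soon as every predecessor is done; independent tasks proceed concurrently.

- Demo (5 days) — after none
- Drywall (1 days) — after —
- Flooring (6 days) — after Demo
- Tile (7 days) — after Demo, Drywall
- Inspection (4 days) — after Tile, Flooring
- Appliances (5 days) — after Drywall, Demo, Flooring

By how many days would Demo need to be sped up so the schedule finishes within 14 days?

Current finish: 16 days; target: 14.
Demo is on every critical path, so each day cut from Demo cuts the finish by one (this holds down to a finish of 12).
Need 16 − 14 = 2 days off Demo → Demo becomes 3 days, finish becomes 14.

2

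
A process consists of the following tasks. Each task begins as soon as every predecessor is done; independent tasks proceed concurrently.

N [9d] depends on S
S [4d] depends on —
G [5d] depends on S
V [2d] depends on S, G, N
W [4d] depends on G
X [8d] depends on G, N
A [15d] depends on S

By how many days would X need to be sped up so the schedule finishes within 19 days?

2

Current finish: 21 days; target: 19.
X is on every critical path, so each day cut from X cuts the finish by one (this holds down to a finish of 19).
Need 21 − 19 = 2 days off X → X becomes 6 days, finish becomes 19.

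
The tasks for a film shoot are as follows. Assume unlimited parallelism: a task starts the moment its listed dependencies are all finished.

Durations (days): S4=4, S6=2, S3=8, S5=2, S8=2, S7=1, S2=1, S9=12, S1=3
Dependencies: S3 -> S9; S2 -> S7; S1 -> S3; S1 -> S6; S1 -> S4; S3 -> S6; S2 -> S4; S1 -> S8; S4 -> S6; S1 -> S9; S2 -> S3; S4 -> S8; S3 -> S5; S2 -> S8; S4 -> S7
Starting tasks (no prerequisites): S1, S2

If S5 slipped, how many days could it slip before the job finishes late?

Critical path: S1→S3→S9 = 3+8+12 = 23, so the finish is 23 days.
The longest chain containing S5 totals 13 days.
Slack of S5 = 21 − 11 = 10 days.

10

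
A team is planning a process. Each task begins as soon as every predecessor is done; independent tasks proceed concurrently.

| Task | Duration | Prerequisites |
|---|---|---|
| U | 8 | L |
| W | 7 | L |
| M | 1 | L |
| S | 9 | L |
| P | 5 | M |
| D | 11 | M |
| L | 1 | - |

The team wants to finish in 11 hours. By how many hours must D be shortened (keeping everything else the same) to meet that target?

2

Current finish: 13 hours; target: 11.
D is on every critical path, so each hour cut from D cuts the finish by one (this holds down to a finish of 10).
Need 13 − 11 = 2 hours off D → D becomes 9 hours, finish becomes 11.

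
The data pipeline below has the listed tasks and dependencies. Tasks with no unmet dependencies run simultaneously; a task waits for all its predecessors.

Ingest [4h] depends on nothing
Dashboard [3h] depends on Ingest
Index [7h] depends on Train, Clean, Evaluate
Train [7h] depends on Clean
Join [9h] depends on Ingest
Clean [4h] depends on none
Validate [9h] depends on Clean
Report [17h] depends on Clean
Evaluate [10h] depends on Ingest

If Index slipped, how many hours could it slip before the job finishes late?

0

Ingest→Evaluate→Index = 4+10+7 = 21 sets the makespan at 21 hours.
Longest path through Index: 21 hours (earliest finish 21, latest finish 21).
Float = 21 − 21 = 0.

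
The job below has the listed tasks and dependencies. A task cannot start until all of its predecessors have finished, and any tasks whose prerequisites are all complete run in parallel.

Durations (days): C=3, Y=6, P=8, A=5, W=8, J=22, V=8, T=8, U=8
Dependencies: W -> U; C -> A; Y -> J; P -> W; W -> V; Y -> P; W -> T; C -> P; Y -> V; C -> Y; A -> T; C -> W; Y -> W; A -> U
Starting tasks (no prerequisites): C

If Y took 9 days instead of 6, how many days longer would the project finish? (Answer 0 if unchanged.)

3

Actual critical path: C→Y→P→W→V = 3+6+8+8+8 = 33 ⇒ 33 days.
Y is on the critical path; changing it to 9 makes that path 36 days.
The critical path is still C→Y→P→W→V; finish is now 36 days.
Change in finish: 36 − 33 = +3 days.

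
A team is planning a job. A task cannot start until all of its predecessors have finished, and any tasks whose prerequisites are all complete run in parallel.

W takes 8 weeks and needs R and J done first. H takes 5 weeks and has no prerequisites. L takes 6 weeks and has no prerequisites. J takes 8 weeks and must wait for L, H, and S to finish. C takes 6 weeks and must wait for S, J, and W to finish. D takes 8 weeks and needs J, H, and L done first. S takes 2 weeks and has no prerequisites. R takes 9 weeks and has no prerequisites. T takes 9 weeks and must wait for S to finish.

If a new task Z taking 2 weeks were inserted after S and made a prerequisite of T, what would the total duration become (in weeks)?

Originally the plan takes 28 weeks.
With Z inserted, T now waits for max(S, Z).
New critical path: L→J→W→C = 6+8+8+6 = 28 ⇒ 28 weeks.

28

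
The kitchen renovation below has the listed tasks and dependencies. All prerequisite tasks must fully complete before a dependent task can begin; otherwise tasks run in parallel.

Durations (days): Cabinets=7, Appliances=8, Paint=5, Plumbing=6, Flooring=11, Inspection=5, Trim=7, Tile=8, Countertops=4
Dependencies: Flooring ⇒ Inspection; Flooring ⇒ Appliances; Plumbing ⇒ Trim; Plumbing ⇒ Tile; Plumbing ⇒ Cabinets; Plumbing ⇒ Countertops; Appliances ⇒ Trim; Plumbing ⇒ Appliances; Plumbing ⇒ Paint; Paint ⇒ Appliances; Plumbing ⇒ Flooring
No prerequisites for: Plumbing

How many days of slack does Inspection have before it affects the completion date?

The longest chain is Plumbing→Flooring→Appliances→Trim = 6+11+8+7 = 32; overall finish 32 days.
Inspection finishes as early as 22 and must finish by 32.
Slack of Inspection = 27 − 17 = 10 days.

10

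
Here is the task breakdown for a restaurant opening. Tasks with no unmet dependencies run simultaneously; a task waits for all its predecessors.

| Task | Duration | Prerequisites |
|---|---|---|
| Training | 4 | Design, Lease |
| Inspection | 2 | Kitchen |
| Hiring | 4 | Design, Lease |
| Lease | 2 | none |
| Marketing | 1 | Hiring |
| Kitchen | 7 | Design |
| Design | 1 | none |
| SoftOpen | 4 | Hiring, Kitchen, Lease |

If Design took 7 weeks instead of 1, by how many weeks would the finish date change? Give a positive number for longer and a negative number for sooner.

6

The binding path is Design→Kitchen→SoftOpen = 1+7+4 = 12; finish at 12 weeks.
Design lies on that path, so at 7 weeks the path becomes 18 weeks.
The critical path is still Design→Kitchen→SoftOpen; finish is now 18 weeks.
Change in finish: 18 − 12 = +6 weeks.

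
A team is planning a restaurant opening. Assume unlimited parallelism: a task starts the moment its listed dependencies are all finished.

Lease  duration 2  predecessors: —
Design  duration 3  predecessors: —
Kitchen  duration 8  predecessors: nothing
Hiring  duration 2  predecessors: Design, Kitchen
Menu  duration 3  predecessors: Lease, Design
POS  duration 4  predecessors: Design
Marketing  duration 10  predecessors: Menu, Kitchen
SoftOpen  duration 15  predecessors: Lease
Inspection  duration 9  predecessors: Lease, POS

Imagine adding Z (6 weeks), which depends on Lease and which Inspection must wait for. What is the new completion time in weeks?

Originally the schedule takes 18 weeks.
With Z inserted, Inspection now waits for max(Lease, POS, Z).
New critical path: Kitchen→Marketing = 8+10 = 18 ⇒ 18 weeks.

18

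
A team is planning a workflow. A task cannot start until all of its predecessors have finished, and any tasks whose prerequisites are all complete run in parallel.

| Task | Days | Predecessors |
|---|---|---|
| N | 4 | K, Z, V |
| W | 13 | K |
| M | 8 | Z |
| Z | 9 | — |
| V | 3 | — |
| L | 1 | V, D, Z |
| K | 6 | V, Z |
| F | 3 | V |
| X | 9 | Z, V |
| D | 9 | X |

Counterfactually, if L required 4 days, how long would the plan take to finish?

The binding path is Z→X→D→L = 9+9+9+1 = 28; finish at 28 days.
L is on the critical path; changing it to 4 makes that path 31 days.
No other chain overtakes it, so the finish is 31 days.

31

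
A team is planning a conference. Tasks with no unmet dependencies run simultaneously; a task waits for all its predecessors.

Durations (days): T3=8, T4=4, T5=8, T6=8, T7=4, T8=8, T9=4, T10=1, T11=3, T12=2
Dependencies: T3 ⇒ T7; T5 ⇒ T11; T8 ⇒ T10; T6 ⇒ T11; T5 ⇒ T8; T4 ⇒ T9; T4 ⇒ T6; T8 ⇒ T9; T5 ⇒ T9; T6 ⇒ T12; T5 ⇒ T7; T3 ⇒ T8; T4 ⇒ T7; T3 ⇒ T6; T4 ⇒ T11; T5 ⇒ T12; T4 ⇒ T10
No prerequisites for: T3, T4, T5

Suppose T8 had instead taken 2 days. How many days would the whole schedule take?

Critical path before the change: T3→T8→T9 = 8+8+4 = 20 giving 20 days.
T8 lies on that path, so at 2 days the path becomes 14 days.
New critical path: T3→T6→T11 = 8+8+3 = 19 ⇒ 19 days.

19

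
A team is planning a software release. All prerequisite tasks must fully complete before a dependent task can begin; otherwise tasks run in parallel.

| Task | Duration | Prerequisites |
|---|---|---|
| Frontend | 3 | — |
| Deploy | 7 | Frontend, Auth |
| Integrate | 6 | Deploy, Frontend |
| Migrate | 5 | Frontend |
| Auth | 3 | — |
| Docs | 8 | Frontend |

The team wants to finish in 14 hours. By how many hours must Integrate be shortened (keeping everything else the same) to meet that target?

Current finish: 16 hours; target: 14.
Integrate is on every critical path, so each hour cut from Integrate cuts the finish by one (this holds down to a finish of 11).
Need 16 − 14 = 2 hours off Integrate → Integrate becomes 4 hours, finish becomes 14.

2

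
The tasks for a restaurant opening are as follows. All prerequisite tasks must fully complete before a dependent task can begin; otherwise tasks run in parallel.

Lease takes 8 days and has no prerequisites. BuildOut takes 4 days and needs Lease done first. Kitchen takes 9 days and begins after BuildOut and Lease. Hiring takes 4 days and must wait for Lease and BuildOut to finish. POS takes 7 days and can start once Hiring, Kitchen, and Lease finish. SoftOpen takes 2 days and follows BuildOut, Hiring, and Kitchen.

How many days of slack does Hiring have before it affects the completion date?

5

Lease→BuildOut→Kitchen→POS = 8+4+9+7 = 28 sets the makespan at 28 days.
The longest chain containing Hiring totals 23 days.
So Hiring can slip 21 − 16 = 5 days.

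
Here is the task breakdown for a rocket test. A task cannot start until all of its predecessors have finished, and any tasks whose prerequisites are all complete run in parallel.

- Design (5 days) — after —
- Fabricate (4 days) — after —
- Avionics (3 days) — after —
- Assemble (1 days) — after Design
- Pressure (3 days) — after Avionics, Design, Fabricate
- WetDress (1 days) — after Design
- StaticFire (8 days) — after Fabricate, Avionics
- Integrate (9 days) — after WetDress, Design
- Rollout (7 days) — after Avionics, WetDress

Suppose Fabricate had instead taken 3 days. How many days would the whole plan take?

15

The binding path is Design→WetDress→Integrate = 5+1+9 = 15; finish at 15 days.
The longest path through Fabricate is only 12 days, so Fabricate has float 3.
That remains the longest chain; total 15 days.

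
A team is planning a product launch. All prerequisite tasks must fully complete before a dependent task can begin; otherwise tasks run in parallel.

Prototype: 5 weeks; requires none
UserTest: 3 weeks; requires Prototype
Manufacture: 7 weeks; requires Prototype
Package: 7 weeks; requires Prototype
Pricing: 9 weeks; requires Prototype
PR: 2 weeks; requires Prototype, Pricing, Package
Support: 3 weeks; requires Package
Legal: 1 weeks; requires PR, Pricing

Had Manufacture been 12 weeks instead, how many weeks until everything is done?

Baseline: Prototype→Pricing→PR→Legal = 5+9+2+1 = 17 → 17 weeks.
Manufacture has 5 weeks of float (longest path through it is 12).
Now Prototype→Manufacture = 5+12 = 17 is longest, so the finish becomes 17 weeks.

17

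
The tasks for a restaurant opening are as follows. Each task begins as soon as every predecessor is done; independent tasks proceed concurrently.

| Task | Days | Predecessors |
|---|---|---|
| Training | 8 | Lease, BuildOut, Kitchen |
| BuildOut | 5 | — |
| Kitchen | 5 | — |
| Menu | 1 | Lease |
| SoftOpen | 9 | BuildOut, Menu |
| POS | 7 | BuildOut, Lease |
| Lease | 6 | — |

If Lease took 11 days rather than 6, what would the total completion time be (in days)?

Baseline: Lease→Menu→SoftOpen = 6+1+9 = 16 → 16 days.
Lease is on the critical path; changing it to 11 makes that path 21 days.
No other chain overtakes it, so the finish is 21 days.

21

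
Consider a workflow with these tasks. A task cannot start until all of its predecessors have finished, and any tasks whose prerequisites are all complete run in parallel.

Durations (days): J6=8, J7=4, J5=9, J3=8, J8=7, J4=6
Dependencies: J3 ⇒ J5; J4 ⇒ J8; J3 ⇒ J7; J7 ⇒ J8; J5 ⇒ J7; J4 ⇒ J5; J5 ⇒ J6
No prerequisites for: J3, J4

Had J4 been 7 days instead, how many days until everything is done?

Critical path before the change: J3→J5→J7→J8 = 8+9+4+7 = 28 giving 28 days.
The longest path through J4 is only 26 days, so J4 has float 2.
The critical path is still J3→J5→J7→J8; finish is now 28 days.

28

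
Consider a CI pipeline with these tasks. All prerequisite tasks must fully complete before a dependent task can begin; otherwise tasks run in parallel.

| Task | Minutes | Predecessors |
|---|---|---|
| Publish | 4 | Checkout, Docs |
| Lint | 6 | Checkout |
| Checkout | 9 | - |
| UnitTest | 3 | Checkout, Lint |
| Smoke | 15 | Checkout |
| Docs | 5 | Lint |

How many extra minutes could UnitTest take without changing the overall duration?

Critical path: Checkout→Lint→Docs→Publish = 9+6+5+4 = 24, so the finish is 24 minutes.
The longest chain containing UnitTest totals 18 minutes.
So UnitTest can slip 24 − 18 = 6 minutes.

6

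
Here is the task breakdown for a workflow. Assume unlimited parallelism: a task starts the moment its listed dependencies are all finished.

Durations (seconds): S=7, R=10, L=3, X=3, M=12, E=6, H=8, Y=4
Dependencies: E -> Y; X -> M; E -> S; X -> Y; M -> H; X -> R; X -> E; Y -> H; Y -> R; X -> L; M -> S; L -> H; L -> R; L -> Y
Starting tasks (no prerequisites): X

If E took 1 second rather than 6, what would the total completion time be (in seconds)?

23

As given, the longest chain is X→E→Y→R = 3+6+4+10 = 23, so the finish is 23 seconds.
E is on the critical path; changing it to 1 makes that path 18 seconds.
Now X→M→H = 3+12+8 = 23 is longest, so the finish becomes 23 seconds.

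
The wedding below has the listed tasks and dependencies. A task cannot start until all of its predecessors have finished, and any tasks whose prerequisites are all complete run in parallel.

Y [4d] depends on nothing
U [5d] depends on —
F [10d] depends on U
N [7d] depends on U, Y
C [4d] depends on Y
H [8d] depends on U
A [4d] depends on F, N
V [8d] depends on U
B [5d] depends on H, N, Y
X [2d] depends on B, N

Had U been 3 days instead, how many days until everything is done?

Actual critical path: U→H→B→X = 5+8+5+2 = 20 ⇒ 20 days.
U lies on that path, so at 3 days the path becomes 18 days.
Now Y→N→B→X = 4+7+5+2 = 18 is longest, so the finish becomes 18 days.

18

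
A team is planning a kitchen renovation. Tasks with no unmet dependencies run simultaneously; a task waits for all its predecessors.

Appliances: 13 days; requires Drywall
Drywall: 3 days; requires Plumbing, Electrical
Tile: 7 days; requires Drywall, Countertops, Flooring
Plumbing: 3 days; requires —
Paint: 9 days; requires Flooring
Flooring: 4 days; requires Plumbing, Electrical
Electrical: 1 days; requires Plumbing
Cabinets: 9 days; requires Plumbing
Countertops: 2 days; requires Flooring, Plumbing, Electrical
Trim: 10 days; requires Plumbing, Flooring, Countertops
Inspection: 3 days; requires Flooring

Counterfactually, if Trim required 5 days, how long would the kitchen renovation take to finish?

The binding path is Plumbing→Electrical→Flooring→Countertops→Trim = 3+1+4+2+10 = 20; finish at 20 days.
Trim is on the critical path; changing it to 5 makes that path 15 days.
Now Plumbing→Electrical→Drywall→Appliances = 3+1+3+13 = 20 is longest, so the finish becomes 20 days.

20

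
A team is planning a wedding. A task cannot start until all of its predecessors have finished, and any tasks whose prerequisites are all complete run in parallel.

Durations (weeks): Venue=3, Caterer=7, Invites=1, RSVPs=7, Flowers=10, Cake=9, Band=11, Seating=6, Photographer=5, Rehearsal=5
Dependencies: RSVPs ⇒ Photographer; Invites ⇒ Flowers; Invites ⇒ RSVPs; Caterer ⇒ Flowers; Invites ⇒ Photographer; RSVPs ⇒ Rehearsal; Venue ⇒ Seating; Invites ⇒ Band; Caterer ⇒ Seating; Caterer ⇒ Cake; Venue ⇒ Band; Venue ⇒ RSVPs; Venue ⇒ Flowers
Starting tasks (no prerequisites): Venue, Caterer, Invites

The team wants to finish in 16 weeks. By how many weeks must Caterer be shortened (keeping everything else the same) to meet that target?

1

Current finish: 17 weeks; target: 16.
Caterer is on every critical path, so each week cut from Caterer cuts the finish by one (this holds down to a finish of 15).
Need 17 − 16 = 1 week off Caterer → Caterer becomes 6 weeks, finish becomes 16.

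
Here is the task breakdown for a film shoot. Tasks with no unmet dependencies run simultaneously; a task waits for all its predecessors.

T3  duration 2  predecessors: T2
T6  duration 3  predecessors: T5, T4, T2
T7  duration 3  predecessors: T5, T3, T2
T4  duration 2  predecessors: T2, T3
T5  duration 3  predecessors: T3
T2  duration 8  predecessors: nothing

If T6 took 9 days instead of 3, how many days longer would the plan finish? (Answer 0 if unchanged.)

6

Actual critical path: T2→T3→T5→T6 = 8+2+3+3 = 16 ⇒ 16 days.
T6 lies on that path, so at 9 days the path becomes 22 days.
That remains the longest chain; total 22 days.
Change in finish: 22 − 16 = +6 days.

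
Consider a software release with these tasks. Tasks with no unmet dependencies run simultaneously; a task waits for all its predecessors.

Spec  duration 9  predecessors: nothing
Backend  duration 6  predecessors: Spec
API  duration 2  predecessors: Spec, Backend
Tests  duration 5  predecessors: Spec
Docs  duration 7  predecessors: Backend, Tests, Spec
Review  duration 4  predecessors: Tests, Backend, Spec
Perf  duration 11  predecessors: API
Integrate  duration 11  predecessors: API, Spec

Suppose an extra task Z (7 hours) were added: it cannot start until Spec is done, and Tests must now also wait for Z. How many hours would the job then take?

28

Originally the job takes 28 hours.
With Z inserted, Tests now waits for max(Spec, Z).
New critical path: Spec→Z→Tests→Docs = 9+7+5+7 = 28 ⇒ 28 hours.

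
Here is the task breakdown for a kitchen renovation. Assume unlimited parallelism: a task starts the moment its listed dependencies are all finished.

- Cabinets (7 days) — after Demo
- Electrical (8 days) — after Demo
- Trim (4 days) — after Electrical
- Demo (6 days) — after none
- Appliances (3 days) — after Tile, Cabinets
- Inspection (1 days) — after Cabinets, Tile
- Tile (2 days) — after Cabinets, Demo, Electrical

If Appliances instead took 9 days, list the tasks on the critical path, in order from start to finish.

Demo, Electrical, Tile, Appliances

As given, the longest chain is Demo→Electrical→Tile→Appliances = 6+8+2+3 = 19, so the finish is 19 days.
Since Appliances is critical, the +6 change carries straight to that chain (now 25 days).
The critical path is still Demo→Electrical→Tile→Appliances; finish is now 25 days.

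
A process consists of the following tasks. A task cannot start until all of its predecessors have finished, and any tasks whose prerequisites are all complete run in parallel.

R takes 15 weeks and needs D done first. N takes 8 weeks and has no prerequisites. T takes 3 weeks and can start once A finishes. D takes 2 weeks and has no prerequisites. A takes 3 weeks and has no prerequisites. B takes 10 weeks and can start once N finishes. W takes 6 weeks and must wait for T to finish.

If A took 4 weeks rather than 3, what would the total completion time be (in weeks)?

Actual critical path: N→B = 8+10 = 18 ⇒ 18 weeks.
A has 6 weeks of float (longest path through it is 12).
The critical path is still N→B; finish is now 18 weeks.

18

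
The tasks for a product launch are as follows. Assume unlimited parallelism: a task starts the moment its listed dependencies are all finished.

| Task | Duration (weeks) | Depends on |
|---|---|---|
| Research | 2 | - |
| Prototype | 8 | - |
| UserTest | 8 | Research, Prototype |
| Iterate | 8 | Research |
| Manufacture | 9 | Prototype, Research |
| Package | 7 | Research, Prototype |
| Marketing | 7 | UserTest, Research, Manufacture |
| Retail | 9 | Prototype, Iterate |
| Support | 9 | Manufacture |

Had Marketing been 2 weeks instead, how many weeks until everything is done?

26

Actual critical path: Prototype→Manufacture→Support = 8+9+9 = 26 ⇒ 26 weeks.
Marketing has 2 weeks of float (longest path through it is 24).
No other chain overtakes it, so the finish is 26 weeks.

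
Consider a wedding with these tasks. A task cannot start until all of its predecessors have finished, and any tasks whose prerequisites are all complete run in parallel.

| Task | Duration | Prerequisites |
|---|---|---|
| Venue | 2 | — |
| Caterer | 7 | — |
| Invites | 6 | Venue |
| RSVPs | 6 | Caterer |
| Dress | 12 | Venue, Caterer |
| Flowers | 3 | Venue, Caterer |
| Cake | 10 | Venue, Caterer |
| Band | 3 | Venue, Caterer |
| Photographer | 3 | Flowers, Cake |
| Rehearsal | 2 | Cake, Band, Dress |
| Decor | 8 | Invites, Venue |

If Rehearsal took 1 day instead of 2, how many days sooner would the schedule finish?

1

The binding path is Caterer→Dress→Rehearsal = 7+12+2 = 21; finish at 21 days.
Since Rehearsal is critical, the -1 change carries straight to that chain (now 20 days).
That remains the longest chain; total 20 days.
Change in finish: 20 − 21 = -1 days.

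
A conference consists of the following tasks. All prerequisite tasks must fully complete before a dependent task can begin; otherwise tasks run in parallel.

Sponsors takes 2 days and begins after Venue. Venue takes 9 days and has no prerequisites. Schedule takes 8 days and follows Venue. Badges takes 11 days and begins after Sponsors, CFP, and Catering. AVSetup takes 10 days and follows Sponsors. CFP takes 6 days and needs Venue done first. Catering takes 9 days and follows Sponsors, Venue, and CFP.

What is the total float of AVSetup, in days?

14

Venue→CFP→Catering→Badges = 9+6+9+11 = 35 sets the makespan at 35 days.
The longest chain containing AVSetup totals 21 days.
So AVSetup can slip 35 − 21 = 14 days.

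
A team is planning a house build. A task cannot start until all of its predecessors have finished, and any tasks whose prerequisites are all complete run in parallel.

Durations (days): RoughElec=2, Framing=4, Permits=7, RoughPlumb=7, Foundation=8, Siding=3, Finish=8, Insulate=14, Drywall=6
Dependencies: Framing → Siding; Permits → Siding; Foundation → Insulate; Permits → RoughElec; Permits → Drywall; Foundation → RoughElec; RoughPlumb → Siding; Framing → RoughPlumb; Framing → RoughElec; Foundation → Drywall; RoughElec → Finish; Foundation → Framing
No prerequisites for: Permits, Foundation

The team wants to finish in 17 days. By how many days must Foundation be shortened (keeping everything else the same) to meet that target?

5

Current finish: 22 days; target: 17.
Foundation is on every critical path, so each day cut from Foundation cuts the finish by one (this holds down to a finish of 17).
Need 22 − 17 = 5 days off Foundation → Foundation becomes 3 days, finish becomes 17.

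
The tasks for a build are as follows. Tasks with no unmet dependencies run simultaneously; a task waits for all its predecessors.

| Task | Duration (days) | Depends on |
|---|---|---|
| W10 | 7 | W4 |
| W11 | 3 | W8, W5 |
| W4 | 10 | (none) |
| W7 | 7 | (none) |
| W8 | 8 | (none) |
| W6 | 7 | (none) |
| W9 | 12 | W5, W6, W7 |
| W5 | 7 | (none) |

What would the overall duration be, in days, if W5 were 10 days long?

22

As given, the longest chain is W5→W9 = 7+12 = 19, so the finish is 19 days.
Since W5 is critical, the +3 change carries straight to that chain (now 22 days).
That remains the longest chain; total 22 days.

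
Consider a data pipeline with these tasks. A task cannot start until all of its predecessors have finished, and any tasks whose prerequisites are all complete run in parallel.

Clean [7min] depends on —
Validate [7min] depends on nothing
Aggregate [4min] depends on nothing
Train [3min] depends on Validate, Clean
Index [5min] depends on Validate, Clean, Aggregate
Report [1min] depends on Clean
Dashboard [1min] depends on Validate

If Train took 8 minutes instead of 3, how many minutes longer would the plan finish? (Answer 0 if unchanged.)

3

The binding path is Clean→Index = 7+5 = 12; finish at 12 minutes.
Train has 2 minutes of float (longest path through it is 10).
New critical path: Clean→Train = 7+8 = 15 ⇒ 15 minutes.
Change in finish: 15 − 12 = +3 minutes.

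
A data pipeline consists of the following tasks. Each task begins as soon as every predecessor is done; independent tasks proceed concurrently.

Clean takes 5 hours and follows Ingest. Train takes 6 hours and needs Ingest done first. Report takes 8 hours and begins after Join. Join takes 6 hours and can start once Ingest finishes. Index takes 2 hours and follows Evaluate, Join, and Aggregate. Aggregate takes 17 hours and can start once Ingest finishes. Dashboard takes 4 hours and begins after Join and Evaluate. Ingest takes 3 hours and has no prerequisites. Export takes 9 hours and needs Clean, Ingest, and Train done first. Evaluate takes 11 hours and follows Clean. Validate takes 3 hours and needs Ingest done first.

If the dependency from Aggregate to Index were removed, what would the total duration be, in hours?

With the dependency in place, Ingest→Clean→Evaluate→Dashboard = 3+5+11+4 = 23 sets the finish at 23 hours.
Without Aggregate→Index, Index's earliest start moves from 20 to 19.
After: Ingest→Clean→Evaluate→Dashboard = 3+5+11+4 = 23 → 23 hours.

23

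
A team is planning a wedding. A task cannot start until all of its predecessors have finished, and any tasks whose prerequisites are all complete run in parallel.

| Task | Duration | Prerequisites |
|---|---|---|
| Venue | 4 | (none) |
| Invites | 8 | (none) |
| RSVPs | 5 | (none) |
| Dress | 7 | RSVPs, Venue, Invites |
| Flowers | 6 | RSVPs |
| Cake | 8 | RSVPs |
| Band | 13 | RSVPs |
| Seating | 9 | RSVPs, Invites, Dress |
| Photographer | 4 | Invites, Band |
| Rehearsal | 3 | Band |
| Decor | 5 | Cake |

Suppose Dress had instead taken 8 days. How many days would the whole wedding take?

25

Baseline: Invites→Dress→Seating = 8+7+9 = 24 → 24 days.
Dress is on the critical path; changing it to 8 makes that path 25 days.
The critical path is still Invites→Dress→Seating; finish is now 25 days.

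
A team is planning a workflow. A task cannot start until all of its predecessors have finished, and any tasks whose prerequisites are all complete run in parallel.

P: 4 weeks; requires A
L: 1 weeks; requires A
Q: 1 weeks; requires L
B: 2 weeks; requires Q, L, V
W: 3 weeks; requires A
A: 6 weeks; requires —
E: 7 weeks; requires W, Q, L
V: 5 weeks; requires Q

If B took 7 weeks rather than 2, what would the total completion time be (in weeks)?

20

Baseline: A→W→E = 6+3+7 = 16 → 16 weeks.
B has 1 week of float (longest path through it is 15).
New critical path: A→L→Q→V→B = 6+1+1+5+7 = 20 ⇒ 20 weeks.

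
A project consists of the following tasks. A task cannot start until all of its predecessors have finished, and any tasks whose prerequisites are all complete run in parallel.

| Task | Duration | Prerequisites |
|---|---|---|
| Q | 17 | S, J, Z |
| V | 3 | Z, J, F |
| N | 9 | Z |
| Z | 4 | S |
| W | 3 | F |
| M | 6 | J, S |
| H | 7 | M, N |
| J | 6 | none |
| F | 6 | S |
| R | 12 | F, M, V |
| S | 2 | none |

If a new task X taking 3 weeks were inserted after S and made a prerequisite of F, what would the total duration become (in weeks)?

Originally the schedule takes 24 weeks.
With X inserted, F now waits for max(S, X).
New critical path: S→X→F→V→R = 2+3+6+3+12 = 26 ⇒ 26 weeks.

26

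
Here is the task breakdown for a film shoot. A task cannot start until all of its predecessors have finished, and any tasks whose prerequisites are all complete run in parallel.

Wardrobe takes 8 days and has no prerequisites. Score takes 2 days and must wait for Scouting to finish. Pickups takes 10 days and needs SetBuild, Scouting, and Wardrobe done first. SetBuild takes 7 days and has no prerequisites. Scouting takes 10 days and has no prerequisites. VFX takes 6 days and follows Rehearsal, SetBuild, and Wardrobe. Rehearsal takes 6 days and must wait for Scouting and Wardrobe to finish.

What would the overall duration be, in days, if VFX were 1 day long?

20

The binding path is Scouting→Rehearsal→VFX = 10+6+6 = 22; finish at 22 days.
Since VFX is critical, the -5 change carries straight to that chain (now 17 days).
New critical path: Scouting→Pickups = 10+10 = 20 ⇒ 20 days.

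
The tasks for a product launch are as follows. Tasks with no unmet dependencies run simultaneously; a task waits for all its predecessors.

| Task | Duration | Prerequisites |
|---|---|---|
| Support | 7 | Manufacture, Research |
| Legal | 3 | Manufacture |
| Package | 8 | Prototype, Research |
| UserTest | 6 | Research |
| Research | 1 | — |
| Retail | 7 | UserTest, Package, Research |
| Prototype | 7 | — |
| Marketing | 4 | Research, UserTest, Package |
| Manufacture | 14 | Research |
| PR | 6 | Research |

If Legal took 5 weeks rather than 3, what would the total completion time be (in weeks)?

Actual critical path: Research→Manufacture→Support = 1+14+7 = 22 ⇒ 22 weeks.
Legal is off the critical path — its longest chain is 18 weeks, giving 4 of slack.
No other chain overtakes it, so the finish is 22 weeks.

22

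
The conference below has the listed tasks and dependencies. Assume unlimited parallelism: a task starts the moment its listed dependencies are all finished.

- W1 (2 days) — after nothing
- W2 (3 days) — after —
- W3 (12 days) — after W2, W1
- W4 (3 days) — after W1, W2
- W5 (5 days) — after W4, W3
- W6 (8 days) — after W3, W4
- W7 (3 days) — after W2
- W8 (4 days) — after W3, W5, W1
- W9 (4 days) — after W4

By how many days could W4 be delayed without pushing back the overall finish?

9

W2→W3→W5→W8 = 3+12+5+4 = 24 sets the makespan at 24 days.
Longest path through W4: 15 days (earliest finish 6, latest finish 15).
Slack of W4 = 12 − 3 = 9 days.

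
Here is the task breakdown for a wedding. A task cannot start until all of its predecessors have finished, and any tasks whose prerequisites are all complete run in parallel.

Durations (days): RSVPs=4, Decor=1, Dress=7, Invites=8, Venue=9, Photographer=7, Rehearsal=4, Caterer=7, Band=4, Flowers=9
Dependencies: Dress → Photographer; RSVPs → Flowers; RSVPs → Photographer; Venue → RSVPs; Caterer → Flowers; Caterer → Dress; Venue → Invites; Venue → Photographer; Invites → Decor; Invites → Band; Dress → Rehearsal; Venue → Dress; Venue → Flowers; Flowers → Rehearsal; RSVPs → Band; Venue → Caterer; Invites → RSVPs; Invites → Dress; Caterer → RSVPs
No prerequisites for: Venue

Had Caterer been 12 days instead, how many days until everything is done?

38

The binding path is Venue→Invites→RSVPs→Flowers→Rehearsal = 9+8+4+9+4 = 34; finish at 34 days.
Caterer has 1 day of float (longest path through it is 33).
Now Venue→Caterer→RSVPs→Flowers→Rehearsal = 9+12+4+9+4 = 38 is longest, so the finish becomes 38 days.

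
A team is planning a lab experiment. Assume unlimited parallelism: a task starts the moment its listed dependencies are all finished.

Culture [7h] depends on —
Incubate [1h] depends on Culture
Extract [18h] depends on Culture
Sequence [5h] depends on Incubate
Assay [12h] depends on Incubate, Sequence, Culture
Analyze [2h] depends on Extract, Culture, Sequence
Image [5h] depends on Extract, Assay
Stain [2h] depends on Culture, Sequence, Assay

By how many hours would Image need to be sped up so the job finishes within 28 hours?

Current finish: 30 hours; target: 28.
Image is on every critical path, so each hour cut from Image cuts the finish by one (this holds down to a finish of 27).
Need 30 − 28 = 2 hours off Image → Image becomes 3 hours, finish becomes 28.

2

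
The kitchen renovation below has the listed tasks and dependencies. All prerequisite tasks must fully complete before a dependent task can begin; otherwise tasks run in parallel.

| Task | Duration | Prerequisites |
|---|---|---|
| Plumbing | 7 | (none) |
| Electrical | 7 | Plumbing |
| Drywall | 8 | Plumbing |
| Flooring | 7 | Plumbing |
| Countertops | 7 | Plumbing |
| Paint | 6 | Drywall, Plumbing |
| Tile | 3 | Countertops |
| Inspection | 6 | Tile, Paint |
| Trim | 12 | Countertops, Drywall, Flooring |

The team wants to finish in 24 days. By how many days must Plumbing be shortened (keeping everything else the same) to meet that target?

Current finish: 27 days; target: 24.
Plumbing is on every critical path, so each day cut from Plumbing cuts the finish by one (this holds down to a finish of 21).
Need 27 − 24 = 3 days off Plumbing → Plumbing becomes 4 days, finish becomes 24.

3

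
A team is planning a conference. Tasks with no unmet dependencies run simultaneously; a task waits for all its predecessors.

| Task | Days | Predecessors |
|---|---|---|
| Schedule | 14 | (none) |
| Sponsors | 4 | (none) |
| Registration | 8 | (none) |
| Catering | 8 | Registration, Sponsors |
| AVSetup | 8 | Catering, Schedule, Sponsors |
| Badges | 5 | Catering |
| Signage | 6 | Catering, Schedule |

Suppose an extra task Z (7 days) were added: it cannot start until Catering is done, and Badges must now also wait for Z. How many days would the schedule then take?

Originally the schedule takes 24 days.
With Z inserted, Badges now waits for max(Catering, Z).
New critical path: Registration→Catering→Z→Badges = 8+8+7+5 = 28 ⇒ 28 days.

28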